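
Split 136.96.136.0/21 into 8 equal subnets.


New prefix = 21 + 3 = 24
Each subnet has 256 addresses
  136.96.136.0/24
  136.96.137.0/24
  136.96.138.0/24
  136.96.139.0/24
  136.96.140.0/24
  136.96.141.0/24
  136.96.142.0/24
  136.96.143.0/24
Subnets: 136.96.136.0/24, 136.96.137.0/24, 136.96.138.0/24, 136.96.139.0/24, 136.96.140.0/24, 136.96.141.0/24, 136.96.142.0/24, 136.96.143.0/24


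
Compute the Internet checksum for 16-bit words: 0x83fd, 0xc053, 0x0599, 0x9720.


Sum all words (with carry folding):
+ 0x83fd = 0x83fd
+ 0xc053 = 0x4451
+ 0x0599 = 0x49ea
+ 0x9720 = 0xe10a
One's complement: ~0xe10a
Checksum = 0x1ef5


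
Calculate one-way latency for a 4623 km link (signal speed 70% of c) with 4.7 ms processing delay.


Speed = 0.7 * 3e5 km/s = 210000 km/s
Propagation delay = 4623 / 210000 = 0.022 s = 22.0143 ms
Processing delay = 4.7 ms
Total one-way latency = 26.7143 ms


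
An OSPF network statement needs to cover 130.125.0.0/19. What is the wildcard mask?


Subnet mask: 255.255.224.0
Wildcard = 255.255.255.255 - subnet mask
255 - 255 = 0
255 - 255 = 0
255 - 224 = 31
255 - 0 = 255
Wildcard: 0.0.31.255


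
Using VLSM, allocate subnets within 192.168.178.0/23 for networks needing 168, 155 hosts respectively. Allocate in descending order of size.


168 hosts -> /24 (254 usable): 192.168.178.0/24
155 hosts -> /24 (254 usable): 192.168.179.0/24
Allocation: 192.168.178.0/24 (168 hosts, 254 usable); 192.168.179.0/24 (155 hosts, 254 usable)


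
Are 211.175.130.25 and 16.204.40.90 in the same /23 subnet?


Mask: 255.255.254.0
211.175.130.25 AND mask = 211.175.130.0
16.204.40.90 AND mask = 16.204.40.0
No, different subnets (211.175.130.0 vs 16.204.40.0)


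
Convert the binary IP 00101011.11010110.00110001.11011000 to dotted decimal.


00101011 = 43
11010110 = 214
00110001 = 49
11011000 = 216
IP: 43.214.49.216


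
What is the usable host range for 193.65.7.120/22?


Network: 193.65.4.0
Broadcast: 193.65.7.255
First usable = network + 1
Last usable = broadcast - 1
Range: 193.65.4.1 to 193.65.7.254


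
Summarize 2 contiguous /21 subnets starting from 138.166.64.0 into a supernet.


Original prefix: /21
Number of subnets: 2 = 2^1
New prefix = 21 - 1 = 20
Supernet: 138.166.64.0/20


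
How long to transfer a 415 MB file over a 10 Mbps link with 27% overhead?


Effective throughput = 10 * (1 - 27/100) = 7.3 Mbps
File size in Mb = 415 * 8 = 3320 Mb
Time = 3320 / 7.3
Time = 454.7945 seconds


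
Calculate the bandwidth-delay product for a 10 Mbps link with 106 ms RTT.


BDP = bandwidth * RTT
= 10 Mbps * 106 ms
= 10 * 1e6 * 106 / 1000 bits
= 1060000 bits
= 132500 bytes
= 129.3945 KB
BDP = 1060000 bits (132500 bytes)


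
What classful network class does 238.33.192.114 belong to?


First octet: 238
Binary: 11101110
1110xxxx -> Class D (224-239)
Class D (multicast), default mask N/A


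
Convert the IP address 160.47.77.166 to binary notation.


160 = 10100000
47 = 00101111
77 = 01001101
166 = 10100110
Binary: 10100000.00101111.01001101.10100110


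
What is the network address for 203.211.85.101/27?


IP:   11001011.11010011.01010101.01100101
Mask: 11111111.11111111.11111111.11100000
AND operation:
Net:  11001011.11010011.01010101.01100000
Network: 203.211.85.96/27


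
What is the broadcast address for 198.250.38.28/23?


Network: 198.250.38.0/23
Host bits = 9
Set all host bits to 1:
Broadcast: 198.250.39.255


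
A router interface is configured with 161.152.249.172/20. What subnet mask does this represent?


/20 means 20 network bits, 12 host bits
Binary: 11111111111111111111000000000000
Mask: 255.255.240.0


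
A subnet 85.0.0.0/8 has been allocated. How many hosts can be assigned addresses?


Host bits = 32 - 8 = 24
Total addresses = 2^24 = 16777216
Usable = total - 2 (network and broadcast)
Usable hosts: 16777214


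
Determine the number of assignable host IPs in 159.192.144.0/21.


Host bits = 32 - 21 = 11
Total addresses = 2^11 = 2048
Usable = total - 2 (network and broadcast)
Usable hosts: 2046


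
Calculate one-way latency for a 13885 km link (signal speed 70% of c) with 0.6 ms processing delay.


Speed = 0.7 * 3e5 km/s = 210000 km/s
Propagation delay = 13885 / 210000 = 0.0661 s = 66.119 ms
Processing delay = 0.6 ms
Total one-way latency = 66.719 ms


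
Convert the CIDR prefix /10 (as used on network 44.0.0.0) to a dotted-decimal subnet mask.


/10 means 10 network bits, 22 host bits
Binary: 11111111110000000000000000000000
Mask: 255.192.0.0


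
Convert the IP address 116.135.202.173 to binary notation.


116 = 01110100
135 = 10000111
202 = 11001010
173 = 10101101
Binary: 01110100.10000111.11001010.10101101


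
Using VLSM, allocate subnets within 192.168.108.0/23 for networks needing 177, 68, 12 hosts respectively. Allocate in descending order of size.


177 hosts -> /24 (254 usable): 192.168.108.0/24
68 hosts -> /25 (126 usable): 192.168.109.0/25
12 hosts -> /28 (14 usable): 192.168.109.128/28
Allocation: 192.168.108.0/24 (177 hosts, 254 usable); 192.168.109.0/25 (68 hosts, 126 usable); 192.168.109.128/28 (12 hosts, 14 usable)


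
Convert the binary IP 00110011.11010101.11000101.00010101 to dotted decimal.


00110011 = 51
11010101 = 213
11000101 = 197
00010101 = 21
IP: 51.213.197.21


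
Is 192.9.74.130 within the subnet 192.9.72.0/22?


Subnet network: 192.9.72.0
Test IP AND mask: 192.9.72.0
Yes, 192.9.74.130 is in 192.9.72.0/22


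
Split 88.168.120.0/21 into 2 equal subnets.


New prefix = 21 + 1 = 22
Each subnet has 1024 addresses
  88.168.120.0/22
  88.168.124.0/22
Subnets: 88.168.120.0/22, 88.168.124.0/22


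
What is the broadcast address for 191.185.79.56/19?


Network: 191.185.64.0/19
Host bits = 13
Set all host bits to 1:
Broadcast: 191.185.95.255


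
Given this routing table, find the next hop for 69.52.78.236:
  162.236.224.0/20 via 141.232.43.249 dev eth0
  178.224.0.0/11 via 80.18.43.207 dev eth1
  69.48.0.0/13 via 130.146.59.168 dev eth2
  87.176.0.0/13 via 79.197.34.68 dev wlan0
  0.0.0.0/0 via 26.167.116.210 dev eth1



Longest prefix match for 69.52.78.236:
  /20 162.236.224.0: no
  /11 178.224.0.0: no
  /13 69.48.0.0: MATCH
  /13 87.176.0.0: no
  /0 0.0.0.0: MATCH
Selected: next-hop 130.146.59.168 via eth2 (matched /13)


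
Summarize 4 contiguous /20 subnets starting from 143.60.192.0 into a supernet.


Original prefix: /20
Number of subnets: 4 = 2^2
New prefix = 20 - 2 = 18
Supernet: 143.60.192.0/18


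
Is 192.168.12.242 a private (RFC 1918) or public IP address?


RFC 1918 private ranges:
  10.0.0.0/8 (10.0.0.0 - 10.255.255.255)
  172.16.0.0/12 (172.16.0.0 - 172.31.255.255)
  192.168.0.0/16 (192.168.0.0 - 192.168.255.255)
Private (in 192.168.0.0/16)


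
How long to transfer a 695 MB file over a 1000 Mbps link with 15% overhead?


Effective throughput = 1000 * (1 - 15/100) = 850 Mbps
File size in Mb = 695 * 8 = 5560 Mb
Time = 5560 / 850
Time = 6.5412 seconds


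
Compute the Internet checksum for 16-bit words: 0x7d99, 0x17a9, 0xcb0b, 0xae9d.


Sum all words (with carry folding):
+ 0x7d99 = 0x7d99
+ 0x17a9 = 0x9542
+ 0xcb0b = 0x604e
+ 0xae9d = 0x0eec
One's complement: ~0x0eec
Checksum = 0xf113


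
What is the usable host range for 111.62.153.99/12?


Network: 111.48.0.0
Broadcast: 111.63.255.255
First usable = network + 1
Last usable = broadcast - 1
Range: 111.48.0.1 to 111.63.255.254


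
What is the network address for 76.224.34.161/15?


IP:   01001100.11100000.00100010.10100001
Mask: 11111111.11111110.00000000.00000000
AND operation:
Net:  01001100.11100000.00000000.00000000
Network: 76.224.0.0/15


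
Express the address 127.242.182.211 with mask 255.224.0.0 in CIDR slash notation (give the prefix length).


Binary: 11111111.11100000.00000000.00000000
Count leading 1s
Prefix: /11


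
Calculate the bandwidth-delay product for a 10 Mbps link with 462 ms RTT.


BDP = bandwidth * RTT
= 10 Mbps * 462 ms
= 10 * 1e6 * 462 / 1000 bits
= 4620000 bits
= 577500 bytes
= 563.9648 KB
BDP = 4620000 bits (577500 bytes)


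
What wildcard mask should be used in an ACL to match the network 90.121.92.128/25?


Subnet mask: 255.255.255.128
Wildcard = 255.255.255.255 - subnet mask
255 - 255 = 0
255 - 255 = 0
255 - 255 = 0
255 - 128 = 127
Wildcard: 0.0.0.127


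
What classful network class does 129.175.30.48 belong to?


First octet: 129
Binary: 10000001
10xxxxxx -> Class B (128-191)
Class B, default mask 255.255.0.0 (/16)


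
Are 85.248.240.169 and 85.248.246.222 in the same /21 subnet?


Mask: 255.255.248.0
85.248.240.169 AND mask = 85.248.240.0
85.248.246.222 AND mask = 85.248.240.0
Yes, same subnet (85.248.240.0)


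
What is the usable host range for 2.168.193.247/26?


Network: 2.168.193.192
Broadcast: 2.168.193.255
First usable = network + 1
Last usable = broadcast - 1
Range: 2.168.193.193 to 2.168.193.254


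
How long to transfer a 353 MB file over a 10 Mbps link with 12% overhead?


Effective throughput = 10 * (1 - 12/100) = 8.8 Mbps
File size in Mb = 353 * 8 = 2824 Mb
Time = 2824 / 8.8
Time = 320.9091 seconds


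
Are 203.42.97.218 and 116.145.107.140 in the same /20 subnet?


Mask: 255.255.240.0
203.42.97.218 AND mask = 203.42.96.0
116.145.107.140 AND mask = 116.145.96.0
No, different subnets (203.42.96.0 vs 116.145.96.0)


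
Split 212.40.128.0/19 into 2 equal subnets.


New prefix = 19 + 1 = 20
Each subnet has 4096 addresses
  212.40.128.0/20
  212.40.144.0/20
Subnets: 212.40.128.0/20, 212.40.144.0/20


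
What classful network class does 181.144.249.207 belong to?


First octet: 181
Binary: 10110101
10xxxxxx -> Class B (128-191)
Class B, default mask 255.255.0.0 (/16)


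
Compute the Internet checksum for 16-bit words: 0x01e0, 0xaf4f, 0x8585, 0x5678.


Sum all words (with carry folding):
+ 0x01e0 = 0x01e0
+ 0xaf4f = 0xb12f
+ 0x8585 = 0x36b5
+ 0x5678 = 0x8d2d
One's complement: ~0x8d2d
Checksum = 0x72d2


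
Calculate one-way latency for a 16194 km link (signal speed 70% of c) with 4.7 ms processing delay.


Speed = 0.7 * 3e5 km/s = 210000 km/s
Propagation delay = 16194 / 210000 = 0.0771 s = 77.1143 ms
Processing delay = 4.7 ms
Total one-way latency = 81.8143 ms


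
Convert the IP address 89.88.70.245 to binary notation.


89 = 01011001
88 = 01011000
70 = 01000110
245 = 11110101
Binary: 01011001.01011000.01000110.11110101


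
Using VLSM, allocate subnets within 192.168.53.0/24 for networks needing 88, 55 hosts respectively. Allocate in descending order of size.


88 hosts -> /25 (126 usable): 192.168.53.0/25
55 hosts -> /26 (62 usable): 192.168.53.128/26
Allocation: 192.168.53.0/25 (88 hosts, 126 usable); 192.168.53.128/26 (55 hosts, 62 usable)


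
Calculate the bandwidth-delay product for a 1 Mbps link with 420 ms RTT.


BDP = bandwidth * RTT
= 1 Mbps * 420 ms
= 1 * 1e6 * 420 / 1000 bits
= 420000 bits
= 52500 bytes
= 51.2695 KB
BDP = 420000 bits (52500 bytes)


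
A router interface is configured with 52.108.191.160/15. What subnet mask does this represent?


/15 means 15 network bits, 17 host bits
Binary: 11111111111111100000000000000000
Mask: 255.254.0.0


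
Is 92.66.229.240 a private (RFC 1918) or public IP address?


RFC 1918 private ranges:
  10.0.0.0/8 (10.0.0.0 - 10.255.255.255)
  172.16.0.0/12 (172.16.0.0 - 172.31.255.255)
  192.168.0.0/16 (192.168.0.0 - 192.168.255.255)
Public (not in any RFC 1918 range)


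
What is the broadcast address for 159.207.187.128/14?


Network: 159.204.0.0/14
Host bits = 18
Set all host bits to 1:
Broadcast: 159.207.255.255


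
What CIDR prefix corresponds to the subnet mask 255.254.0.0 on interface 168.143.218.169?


Binary: 11111111.11111110.00000000.00000000
Count leading 1s
Prefix: /15


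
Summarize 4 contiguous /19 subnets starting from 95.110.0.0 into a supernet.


Original prefix: /19
Number of subnets: 4 = 2^2
New prefix = 19 - 2 = 17
Supernet: 95.110.0.0/17


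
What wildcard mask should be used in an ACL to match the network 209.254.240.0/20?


Subnet mask: 255.255.240.0
Wildcard = 255.255.255.255 - subnet mask
255 - 255 = 0
255 - 255 = 0
255 - 240 = 15
255 - 0 = 255
Wildcard: 0.0.15.255


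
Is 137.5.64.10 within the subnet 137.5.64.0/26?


Subnet network: 137.5.64.0
Test IP AND mask: 137.5.64.0
Yes, 137.5.64.10 is in 137.5.64.0/26


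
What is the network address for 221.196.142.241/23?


IP:   11011101.11000100.10001110.11110001
Mask: 11111111.11111111.11111110.00000000
AND operation:
Net:  11011101.11000100.10001110.00000000
Network: 221.196.142.0/23


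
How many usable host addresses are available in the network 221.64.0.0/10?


Host bits = 32 - 10 = 22
Total addresses = 2^22 = 4194304
Usable = total - 2 (network and broadcast)
Usable hosts: 4194302


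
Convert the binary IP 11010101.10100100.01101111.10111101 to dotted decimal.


11010101 = 213
10100100 = 164
01101111 = 111
10111101 = 189
IP: 213.164.111.189


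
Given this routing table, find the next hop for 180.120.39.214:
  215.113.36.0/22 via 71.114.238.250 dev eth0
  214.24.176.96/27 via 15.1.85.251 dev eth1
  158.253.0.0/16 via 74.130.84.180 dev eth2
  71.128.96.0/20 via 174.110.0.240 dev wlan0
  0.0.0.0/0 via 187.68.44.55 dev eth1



Longest prefix match for 180.120.39.214:
  /22 215.113.36.0: no
  /27 214.24.176.96: no
  /16 158.253.0.0: no
  /20 71.128.96.0: no
  /0 0.0.0.0: MATCH
Selected: next-hop 187.68.44.55 via eth1 (matched /0)


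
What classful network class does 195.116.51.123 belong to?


First octet: 195
Binary: 11000011
110xxxxx -> Class C (192-223)
Class C, default mask 255.255.255.0 (/24)


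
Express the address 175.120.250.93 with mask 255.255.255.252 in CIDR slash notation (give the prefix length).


Binary: 11111111.11111111.11111111.11111100
Count leading 1s
Prefix: /30


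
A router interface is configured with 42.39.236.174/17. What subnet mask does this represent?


/17 means 17 network bits, 15 host bits
Binary: 11111111111111111000000000000000
Mask: 255.255.128.0


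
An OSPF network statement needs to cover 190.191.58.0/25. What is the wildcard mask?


Subnet mask: 255.255.255.128
Wildcard = 255.255.255.255 - subnet mask
255 - 255 = 0
255 - 255 = 0
255 - 255 = 0
255 - 128 = 127
Wildcard: 0.0.0.127


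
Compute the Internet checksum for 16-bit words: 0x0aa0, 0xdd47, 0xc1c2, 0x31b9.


Sum all words (with carry folding):
+ 0x0aa0 = 0x0aa0
+ 0xdd47 = 0xe7e7
+ 0xc1c2 = 0xa9aa
+ 0x31b9 = 0xdb63
One's complement: ~0xdb63
Checksum = 0x249c


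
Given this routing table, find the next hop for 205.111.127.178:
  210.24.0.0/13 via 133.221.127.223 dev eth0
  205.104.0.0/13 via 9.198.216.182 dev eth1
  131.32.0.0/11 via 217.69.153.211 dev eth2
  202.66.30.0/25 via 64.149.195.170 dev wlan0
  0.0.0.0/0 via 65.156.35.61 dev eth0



Longest prefix match for 205.111.127.178:
  /13 210.24.0.0: no
  /13 205.104.0.0: MATCH
  /11 131.32.0.0: no
  /25 202.66.30.0: no
  /0 0.0.0.0: MATCH
Selected: next-hop 9.198.216.182 via eth1 (matched /13)


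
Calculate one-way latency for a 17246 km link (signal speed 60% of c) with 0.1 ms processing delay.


Speed = 0.6 * 3e5 km/s = 180000 km/s
Propagation delay = 17246 / 180000 = 0.0958 s = 95.8111 ms
Processing delay = 0.1 ms
Total one-way latency = 95.9111 ms


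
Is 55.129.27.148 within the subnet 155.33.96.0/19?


Subnet network: 155.33.96.0
Test IP AND mask: 55.129.0.0
No, 55.129.27.148 is not in 155.33.96.0/19


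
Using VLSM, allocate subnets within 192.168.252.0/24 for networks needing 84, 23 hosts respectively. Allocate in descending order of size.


84 hosts -> /25 (126 usable): 192.168.252.0/25
23 hosts -> /27 (30 usable): 192.168.252.128/27
Allocation: 192.168.252.0/25 (84 hosts, 126 usable); 192.168.252.128/27 (23 hosts, 30 usable)


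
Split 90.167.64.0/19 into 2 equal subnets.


New prefix = 19 + 1 = 20
Each subnet has 4096 addresses
  90.167.64.0/20
  90.167.80.0/20
Subnets: 90.167.64.0/20, 90.167.80.0/20


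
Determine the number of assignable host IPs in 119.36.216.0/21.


Host bits = 32 - 21 = 11
Total addresses = 2^11 = 2048
Usable = total - 2 (network and broadcast)
Usable hosts: 2046


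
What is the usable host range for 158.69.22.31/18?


Network: 158.69.0.0
Broadcast: 158.69.63.255
First usable = network + 1
Last usable = broadcast - 1
Range: 158.69.0.1 to 158.69.63.254


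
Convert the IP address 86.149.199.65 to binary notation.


86 = 01010110
149 = 10010101
199 = 11000111
65 = 01000001
Binary: 01010110.10010101.11000111.01000001


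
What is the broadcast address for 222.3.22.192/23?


Network: 222.3.22.0/23
Host bits = 9
Set all host bits to 1:
Broadcast: 222.3.23.255


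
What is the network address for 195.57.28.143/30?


IP:   11000011.00111001.00011100.10001111
Mask: 11111111.11111111.11111111.11111100
AND operation:
Net:  11000011.00111001.00011100.10001100
Network: 195.57.28.140/30


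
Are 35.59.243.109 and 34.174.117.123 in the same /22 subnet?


Mask: 255.255.252.0
35.59.243.109 AND mask = 35.59.240.0
34.174.117.123 AND mask = 34.174.116.0
No, different subnets (35.59.240.0 vs 34.174.116.0)


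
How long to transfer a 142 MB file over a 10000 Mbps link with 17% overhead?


Effective throughput = 10000 * (1 - 17/100) = 8300 Mbps
File size in Mb = 142 * 8 = 1136 Mb
Time = 1136 / 8300
Time = 0.1369 seconds


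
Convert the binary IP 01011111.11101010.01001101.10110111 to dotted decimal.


01011111 = 95
11101010 = 234
01001101 = 77
10110111 = 183
IP: 95.234.77.183


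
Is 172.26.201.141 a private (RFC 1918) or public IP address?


RFC 1918 private ranges:
  10.0.0.0/8 (10.0.0.0 - 10.255.255.255)
  172.16.0.0/12 (172.16.0.0 - 172.31.255.255)
  192.168.0.0/16 (192.168.0.0 - 192.168.255.255)
Private (in 172.16.0.0/12)


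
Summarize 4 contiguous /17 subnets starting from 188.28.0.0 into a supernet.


Original prefix: /17
Number of subnets: 4 = 2^2
New prefix = 17 - 2 = 15
Supernet: 188.28.0.0/15


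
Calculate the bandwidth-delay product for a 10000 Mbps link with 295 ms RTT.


BDP = bandwidth * RTT
= 10000 Mbps * 295 ms
= 10000 * 1e6 * 295 / 1000 bits
= 2950000000 bits
= 368750000 bytes
= 360107.4219 KB
BDP = 2950000000 bits (368750000 bytes)


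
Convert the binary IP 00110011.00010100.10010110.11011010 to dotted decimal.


00110011 = 51
00010100 = 20
10010110 = 150
11011010 = 218
IP: 51.20.150.218


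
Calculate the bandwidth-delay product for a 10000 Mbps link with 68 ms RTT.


BDP = bandwidth * RTT
= 10000 Mbps * 68 ms
= 10000 * 1e6 * 68 / 1000 bits
= 680000000 bits
= 85000000 bytes
= 83007.8125 KB
BDP = 680000000 bits (85000000 bytes)


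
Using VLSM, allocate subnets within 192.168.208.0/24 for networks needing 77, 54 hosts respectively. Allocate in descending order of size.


77 hosts -> /25 (126 usable): 192.168.208.0/25
54 hosts -> /26 (62 usable): 192.168.208.128/26
Allocation: 192.168.208.0/25 (77 hosts, 126 usable); 192.168.208.128/26 (54 hosts, 62 usable)


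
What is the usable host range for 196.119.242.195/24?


Network: 196.119.242.0
Broadcast: 196.119.242.255
First usable = network + 1
Last usable = broadcast - 1
Range: 196.119.242.1 to 196.119.242.254


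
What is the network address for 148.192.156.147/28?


IP:   10010100.11000000.10011100.10010011
Mask: 11111111.11111111.11111111.11110000
AND operation:
Net:  10010100.11000000.10011100.10010000
Network: 148.192.156.144/28


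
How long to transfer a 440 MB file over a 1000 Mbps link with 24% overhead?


Effective throughput = 1000 * (1 - 24/100) = 760 Mbps
File size in Mb = 440 * 8 = 3520 Mb
Time = 3520 / 760
Time = 4.6316 seconds


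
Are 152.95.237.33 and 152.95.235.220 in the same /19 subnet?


Mask: 255.255.224.0
152.95.237.33 AND mask = 152.95.224.0
152.95.235.220 AND mask = 152.95.224.0
Yes, same subnet (152.95.224.0)


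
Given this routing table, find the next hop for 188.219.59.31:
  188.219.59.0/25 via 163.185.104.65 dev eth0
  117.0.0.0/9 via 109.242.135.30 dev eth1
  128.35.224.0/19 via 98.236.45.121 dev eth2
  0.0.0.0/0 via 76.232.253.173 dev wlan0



Longest prefix match for 188.219.59.31:
  /25 188.219.59.0: MATCH
  /9 117.0.0.0: no
  /19 128.35.224.0: no
  /0 0.0.0.0: MATCH
Selected: next-hop 163.185.104.65 via eth0 (matched /25)


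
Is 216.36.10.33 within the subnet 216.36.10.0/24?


Subnet network: 216.36.10.0
Test IP AND mask: 216.36.10.0
Yes, 216.36.10.33 is in 216.36.10.0/24


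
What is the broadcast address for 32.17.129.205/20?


Network: 32.17.128.0/20
Host bits = 12
Set all host bits to 1:
Broadcast: 32.17.143.255


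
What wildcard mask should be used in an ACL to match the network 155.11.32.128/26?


Subnet mask: 255.255.255.192
Wildcard = 255.255.255.255 - subnet mask
255 - 255 = 0
255 - 255 = 0
255 - 255 = 0
255 - 192 = 63
Wildcard: 0.0.0.63


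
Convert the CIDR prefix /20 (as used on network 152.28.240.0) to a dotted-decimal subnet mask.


/20 means 20 network bits, 12 host bits
Binary: 11111111111111111111000000000000
Mask: 255.255.240.0


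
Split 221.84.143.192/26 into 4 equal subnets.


New prefix = 26 + 2 = 28
Each subnet has 16 addresses
  221.84.143.192/28
  221.84.143.208/28
  221.84.143.224/28
  221.84.143.240/28
Subnets: 221.84.143.192/28, 221.84.143.208/28, 221.84.143.224/28, 221.84.143.240/28


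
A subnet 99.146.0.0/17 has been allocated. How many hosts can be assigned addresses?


Host bits = 32 - 17 = 15
Total addresses = 2^15 = 32768
Usable = total - 2 (network and broadcast)
Usable hosts: 32766


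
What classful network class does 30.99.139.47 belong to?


First octet: 30
Binary: 00011110
0xxxxxxx -> Class A (1-126)
Class A, default mask 255.0.0.0 (/8)


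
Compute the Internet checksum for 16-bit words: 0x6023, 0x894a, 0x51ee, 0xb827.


Sum all words (with carry folding):
+ 0x6023 = 0x6023
+ 0x894a = 0xe96d
+ 0x51ee = 0x3b5c
+ 0xb827 = 0xf383
One's complement: ~0xf383
Checksum = 0x0c7c


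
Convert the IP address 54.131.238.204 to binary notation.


54 = 00110110
131 = 10000011
238 = 11101110
204 = 11001100
Binary: 00110110.10000011.11101110.11001100


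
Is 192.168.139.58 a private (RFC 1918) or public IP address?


RFC 1918 private ranges:
  10.0.0.0/8 (10.0.0.0 - 10.255.255.255)
  172.16.0.0/12 (172.16.0.0 - 172.31.255.255)
  192.168.0.0/16 (192.168.0.0 - 192.168.255.255)
Private (in 192.168.0.0/16)


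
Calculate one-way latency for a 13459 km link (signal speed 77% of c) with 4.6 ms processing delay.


Speed = 0.77 * 3e5 km/s = 231000 km/s
Propagation delay = 13459 / 231000 = 0.0583 s = 58.2641 ms
Processing delay = 4.6 ms
Total one-way latency = 62.8641 ms


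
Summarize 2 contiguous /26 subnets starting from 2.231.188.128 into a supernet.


Original prefix: /26
Number of subnets: 2 = 2^1
New prefix = 26 - 1 = 25
Supernet: 2.231.188.128/25


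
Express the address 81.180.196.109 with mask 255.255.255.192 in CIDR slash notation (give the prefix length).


Binary: 11111111.11111111.11111111.11000000
Count leading 1s
Prefix: /26


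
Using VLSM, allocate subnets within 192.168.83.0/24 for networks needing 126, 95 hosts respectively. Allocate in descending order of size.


126 hosts -> /25 (126 usable): 192.168.83.0/25
95 hosts -> /25 (126 usable): 192.168.83.128/25
Allocation: 192.168.83.0/25 (126 hosts, 126 usable); 192.168.83.128/25 (95 hosts, 126 usable)


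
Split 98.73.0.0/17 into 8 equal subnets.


New prefix = 17 + 3 = 20
Each subnet has 4096 addresses
  98.73.0.0/20
  98.73.16.0/20
  98.73.32.0/20
  98.73.48.0/20
  98.73.64.0/20
  98.73.80.0/20
  98.73.96.0/20
  98.73.112.0/20
Subnets: 98.73.0.0/20, 98.73.16.0/20, 98.73.32.0/20, 98.73.48.0/20, 98.73.64.0/20, 98.73.80.0/20, 98.73.96.0/20, 98.73.112.0/20


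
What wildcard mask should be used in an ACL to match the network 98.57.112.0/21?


Subnet mask: 255.255.248.0
Wildcard = 255.255.255.255 - subnet mask
255 - 255 = 0
255 - 255 = 0
255 - 248 = 7
255 - 0 = 255
Wildcard: 0.0.7.255


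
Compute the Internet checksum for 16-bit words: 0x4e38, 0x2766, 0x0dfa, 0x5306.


Sum all words (with carry folding):
+ 0x4e38 = 0x4e38
+ 0x2766 = 0x759e
+ 0x0dfa = 0x8398
+ 0x5306 = 0xd69e
One's complement: ~0xd69e
Checksum = 0x2961


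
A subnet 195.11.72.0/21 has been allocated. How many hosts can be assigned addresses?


Host bits = 32 - 21 = 11
Total addresses = 2^11 = 2048
Usable = total - 2 (network and broadcast)
Usable hosts: 2046


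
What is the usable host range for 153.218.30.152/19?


Network: 153.218.0.0
Broadcast: 153.218.31.255
First usable = network + 1
Last usable = broadcast - 1
Range: 153.218.0.1 to 153.218.31.254


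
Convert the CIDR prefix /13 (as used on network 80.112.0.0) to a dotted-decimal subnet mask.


/13 means 13 network bits, 19 host bits
Binary: 11111111111110000000000000000000
Mask: 255.248.0.0


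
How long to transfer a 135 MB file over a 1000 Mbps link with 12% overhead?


Effective throughput = 1000 * (1 - 12/100) = 880 Mbps
File size in Mb = 135 * 8 = 1080 Mb
Time = 1080 / 880
Time = 1.2273 seconds


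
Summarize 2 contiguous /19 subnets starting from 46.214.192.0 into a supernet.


Original prefix: /19
Number of subnets: 2 = 2^1
New prefix = 19 - 1 = 18
Supernet: 46.214.192.0/18


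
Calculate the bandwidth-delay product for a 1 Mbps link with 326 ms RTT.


BDP = bandwidth * RTT
= 1 Mbps * 326 ms
= 1 * 1e6 * 326 / 1000 bits
= 326000 bits
= 40750 bytes
= 39.7949 KB
BDP = 326000 bits (40750 bytes)


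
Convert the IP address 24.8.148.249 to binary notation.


24 = 00011000
8 = 00001000
148 = 10010100
249 = 11111001
Binary: 00011000.00001000.10010100.11111001


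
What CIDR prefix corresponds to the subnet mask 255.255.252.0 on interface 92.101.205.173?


Binary: 11111111.11111111.11111100.00000000
Count leading 1s
Prefix: /22


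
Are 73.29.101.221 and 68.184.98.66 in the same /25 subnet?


Mask: 255.255.255.128
73.29.101.221 AND mask = 73.29.101.128
68.184.98.66 AND mask = 68.184.98.0
No, different subnets (73.29.101.128 vs 68.184.98.0)


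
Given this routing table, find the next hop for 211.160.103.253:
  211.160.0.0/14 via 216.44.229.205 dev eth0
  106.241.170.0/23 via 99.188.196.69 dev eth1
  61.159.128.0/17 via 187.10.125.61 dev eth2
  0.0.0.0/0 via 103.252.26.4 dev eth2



Longest prefix match for 211.160.103.253:
  /14 211.160.0.0: MATCH
  /23 106.241.170.0: no
  /17 61.159.128.0: no
  /0 0.0.0.0: MATCH
Selected: next-hop 216.44.229.205 via eth0 (matched /14)


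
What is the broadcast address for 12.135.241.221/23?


Network: 12.135.240.0/23
Host bits = 9
Set all host bits to 1:
Broadcast: 12.135.241.255


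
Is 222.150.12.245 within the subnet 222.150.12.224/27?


Subnet network: 222.150.12.224
Test IP AND mask: 222.150.12.224
Yes, 222.150.12.245 is in 222.150.12.224/27


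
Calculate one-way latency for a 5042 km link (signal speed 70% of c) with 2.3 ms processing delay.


Speed = 0.7 * 3e5 km/s = 210000 km/s
Propagation delay = 5042 / 210000 = 0.024 s = 24.0095 ms
Processing delay = 2.3 ms
Total one-way latency = 26.3095 ms


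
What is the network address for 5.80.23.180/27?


IP:   00000101.01010000.00010111.10110100
Mask: 11111111.11111111.11111111.11100000
AND operation:
Net:  00000101.01010000.00010111.10100000
Network: 5.80.23.160/27


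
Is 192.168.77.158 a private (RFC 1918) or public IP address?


RFC 1918 private ranges:
  10.0.0.0/8 (10.0.0.0 - 10.255.255.255)
  172.16.0.0/12 (172.16.0.0 - 172.31.255.255)
  192.168.0.0/16 (192.168.0.0 - 192.168.255.255)
Private (in 192.168.0.0/16)


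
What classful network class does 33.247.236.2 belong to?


First octet: 33
Binary: 00100001
0xxxxxxx -> Class A (1-126)
Class A, default mask 255.0.0.0 (/8)


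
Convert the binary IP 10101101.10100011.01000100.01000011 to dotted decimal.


10101101 = 173
10100011 = 163
01000100 = 68
01000011 = 67
IP: 173.163.68.67


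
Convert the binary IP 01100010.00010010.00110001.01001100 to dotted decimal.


01100010 = 98
00010010 = 18
00110001 = 49
01001100 = 76
IP: 98.18.49.76


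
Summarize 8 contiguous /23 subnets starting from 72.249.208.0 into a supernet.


Original prefix: /23
Number of subnets: 8 = 2^3
New prefix = 23 - 3 = 20
Supernet: 72.249.208.0/20


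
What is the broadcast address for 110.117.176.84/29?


Network: 110.117.176.80/29
Host bits = 3
Set all host bits to 1:
Broadcast: 110.117.176.87


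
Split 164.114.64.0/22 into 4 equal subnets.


New prefix = 22 + 2 = 24
Each subnet has 256 addresses
  164.114.64.0/24
  164.114.65.0/24
  164.114.66.0/24
  164.114.67.0/24
Subnets: 164.114.64.0/24, 164.114.65.0/24, 164.114.66.0/24, 164.114.67.0/24


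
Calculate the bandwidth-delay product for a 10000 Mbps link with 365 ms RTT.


BDP = bandwidth * RTT
= 10000 Mbps * 365 ms
= 10000 * 1e6 * 365 / 1000 bits
= 3650000000 bits
= 456250000 bytes
= 445556.6406 KB
BDP = 3650000000 bits (456250000 bytes)


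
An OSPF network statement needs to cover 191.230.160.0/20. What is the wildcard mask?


Subnet mask: 255.255.240.0
Wildcard = 255.255.255.255 - subnet mask
255 - 255 = 0
255 - 255 = 0
255 - 240 = 15
255 - 0 = 255
Wildcard: 0.0.15.255


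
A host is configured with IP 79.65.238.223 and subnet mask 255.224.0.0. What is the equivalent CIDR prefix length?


Binary: 11111111.11100000.00000000.00000000
Count leading 1s
Prefix: /11


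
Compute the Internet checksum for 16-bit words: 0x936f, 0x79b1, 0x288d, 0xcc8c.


Sum all words (with carry folding):
+ 0x936f = 0x936f
+ 0x79b1 = 0x0d21
+ 0x288d = 0x35ae
+ 0xcc8c = 0x023b
One's complement: ~0x023b
Checksum = 0xfdc4


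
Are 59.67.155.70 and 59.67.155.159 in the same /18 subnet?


Mask: 255.255.192.0
59.67.155.70 AND mask = 59.67.128.0
59.67.155.159 AND mask = 59.67.128.0
Yes, same subnet (59.67.128.0)


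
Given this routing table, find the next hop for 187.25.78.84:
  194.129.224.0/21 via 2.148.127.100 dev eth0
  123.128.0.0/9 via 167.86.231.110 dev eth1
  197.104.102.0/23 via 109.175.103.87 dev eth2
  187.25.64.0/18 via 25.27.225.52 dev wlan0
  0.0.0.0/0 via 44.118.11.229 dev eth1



Longest prefix match for 187.25.78.84:
  /21 194.129.224.0: no
  /9 123.128.0.0: no
  /23 197.104.102.0: no
  /18 187.25.64.0: MATCH
  /0 0.0.0.0: MATCH
Selected: next-hop 25.27.225.52 via wlan0 (matched /18)


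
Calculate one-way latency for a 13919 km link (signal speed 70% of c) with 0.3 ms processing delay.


Speed = 0.7 * 3e5 km/s = 210000 km/s
Propagation delay = 13919 / 210000 = 0.0663 s = 66.281 ms
Processing delay = 0.3 ms
Total one-way latency = 66.581 ms


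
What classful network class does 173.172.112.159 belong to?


First octet: 173
Binary: 10101101
10xxxxxx -> Class B (128-191)
Class B, default mask 255.255.0.0 (/16)


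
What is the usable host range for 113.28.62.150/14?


Network: 113.28.0.0
Broadcast: 113.31.255.255
First usable = network + 1
Last usable = broadcast - 1
Range: 113.28.0.1 to 113.31.255.254


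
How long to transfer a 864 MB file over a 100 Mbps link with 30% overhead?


Effective throughput = 100 * (1 - 30/100) = 70 Mbps
File size in Mb = 864 * 8 = 6912 Mb
Time = 6912 / 70
Time = 98.7429 seconds


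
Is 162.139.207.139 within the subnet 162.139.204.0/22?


Subnet network: 162.139.204.0
Test IP AND mask: 162.139.204.0
Yes, 162.139.207.139 is in 162.139.204.0/22


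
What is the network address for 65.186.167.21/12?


IP:   01000001.10111010.10100111.00010101
Mask: 11111111.11110000.00000000.00000000
AND operation:
Net:  01000001.10110000.00000000.00000000
Network: 65.176.0.0/12


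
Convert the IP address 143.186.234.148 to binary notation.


143 = 10001111
186 = 10111010
234 = 11101010
148 = 10010100
Binary: 10001111.10111010.11101010.10010100


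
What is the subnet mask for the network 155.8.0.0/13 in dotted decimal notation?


/13 means 13 network bits, 19 host bits
Binary: 11111111111110000000000000000000
Mask: 255.248.0.0


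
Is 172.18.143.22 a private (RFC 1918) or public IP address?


RFC 1918 private ranges:
  10.0.0.0/8 (10.0.0.0 - 10.255.255.255)
  172.16.0.0/12 (172.16.0.0 - 172.31.255.255)
  192.168.0.0/16 (192.168.0.0 - 192.168.255.255)
Private (in 172.16.0.0/12)


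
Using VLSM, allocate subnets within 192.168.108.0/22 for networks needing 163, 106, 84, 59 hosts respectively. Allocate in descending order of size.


163 hosts -> /24 (254 usable): 192.168.108.0/24
106 hosts -> /25 (126 usable): 192.168.109.0/25
84 hosts -> /25 (126 usable): 192.168.109.128/25
59 hosts -> /26 (62 usable): 192.168.110.0/26
Allocation: 192.168.108.0/24 (163 hosts, 254 usable); 192.168.109.0/25 (106 hosts, 126 usable); 192.168.109.128/25 (84 hosts, 126 usable); 192.168.110.0/26 (59 hosts, 62 usable)


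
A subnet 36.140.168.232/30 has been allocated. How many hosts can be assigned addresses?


Host bits = 32 - 30 = 2
Total addresses = 2^2 = 4
Usable = total - 2 (network and broadcast)
Usable hosts: 2


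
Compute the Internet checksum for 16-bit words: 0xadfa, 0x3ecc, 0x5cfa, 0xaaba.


Sum all words (with carry folding):
+ 0xadfa = 0xadfa
+ 0x3ecc = 0xecc6
+ 0x5cfa = 0x49c1
+ 0xaaba = 0xf47b
One's complement: ~0xf47b
Checksum = 0x0b84


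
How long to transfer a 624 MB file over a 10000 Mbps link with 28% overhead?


Effective throughput = 10000 * (1 - 28/100) = 7200 Mbps
File size in Mb = 624 * 8 = 4992 Mb
Time = 4992 / 7200
Time = 0.6933 seconds


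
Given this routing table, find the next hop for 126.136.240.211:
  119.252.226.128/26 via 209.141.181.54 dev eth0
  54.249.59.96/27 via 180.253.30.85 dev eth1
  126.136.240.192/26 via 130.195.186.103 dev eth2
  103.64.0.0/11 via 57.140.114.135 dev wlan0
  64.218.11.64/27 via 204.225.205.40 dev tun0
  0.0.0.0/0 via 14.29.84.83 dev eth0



Longest prefix match for 126.136.240.211:
  /26 119.252.226.128: no
  /27 54.249.59.96: no
  /26 126.136.240.192: MATCH
  /11 103.64.0.0: no
  /27 64.218.11.64: no
  /0 0.0.0.0: MATCH
Selected: next-hop 130.195.186.103 via eth2 (matched /26)


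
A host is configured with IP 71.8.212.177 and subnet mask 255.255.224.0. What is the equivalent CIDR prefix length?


Binary: 11111111.11111111.11100000.00000000
Count leading 1s
Prefix: /19


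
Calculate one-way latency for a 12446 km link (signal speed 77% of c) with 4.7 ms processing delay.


Speed = 0.77 * 3e5 km/s = 231000 km/s
Propagation delay = 12446 / 231000 = 0.0539 s = 53.8788 ms
Processing delay = 4.7 ms
Total one-way latency = 58.5788 ms


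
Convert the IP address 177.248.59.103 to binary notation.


177 = 10110001
248 = 11111000
59 = 00111011
103 = 01100111
Binary: 10110001.11111000.00111011.01100111


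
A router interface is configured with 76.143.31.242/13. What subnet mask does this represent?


/13 means 13 network bits, 19 host bits
Binary: 11111111111110000000000000000000
Mask: 255.248.0.0


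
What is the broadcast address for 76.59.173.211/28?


Network: 76.59.173.208/28
Host bits = 4
Set all host bits to 1:
Broadcast: 76.59.173.223


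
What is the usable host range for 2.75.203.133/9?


Network: 2.0.0.0
Broadcast: 2.127.255.255
First usable = network + 1
Last usable = broadcast - 1
Range: 2.0.0.1 to 2.127.255.254


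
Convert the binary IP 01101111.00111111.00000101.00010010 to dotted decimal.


01101111 = 111
00111111 = 63
00000101 = 5
00010010 = 18
IP: 111.63.5.18


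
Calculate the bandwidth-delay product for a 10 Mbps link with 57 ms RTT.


BDP = bandwidth * RTT
= 10 Mbps * 57 ms
= 10 * 1e6 * 57 / 1000 bits
= 570000 bits
= 71250 bytes
= 69.5801 KB
BDP = 570000 bits (71250 bytes)


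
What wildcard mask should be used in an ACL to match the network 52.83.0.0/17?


Subnet mask: 255.255.128.0
Wildcard = 255.255.255.255 - subnet mask
255 - 255 = 0
255 - 255 = 0
255 - 128 = 127
255 - 0 = 255
Wildcard: 0.0.127.255


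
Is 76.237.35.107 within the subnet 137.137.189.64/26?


Subnet network: 137.137.189.64
Test IP AND mask: 76.237.35.64
No, 76.237.35.107 is not in 137.137.189.64/26


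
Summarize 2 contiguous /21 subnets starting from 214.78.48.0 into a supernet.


Original prefix: /21
Number of subnets: 2 = 2^1
New prefix = 21 - 1 = 20
Supernet: 214.78.48.0/20


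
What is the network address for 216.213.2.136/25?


IP:   11011000.11010101.00000010.10001000
Mask: 11111111.11111111.11111111.10000000
AND operation:
Net:  11011000.11010101.00000010.10000000
Network: 216.213.2.128/25


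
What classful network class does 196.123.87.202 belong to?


First octet: 196
Binary: 11000100
110xxxxx -> Class C (192-223)
Class C, default mask 255.255.255.0 (/24)


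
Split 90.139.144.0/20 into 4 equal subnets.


New prefix = 20 + 2 = 22
Each subnet has 1024 addresses
  90.139.144.0/22
  90.139.148.0/22
  90.139.152.0/22
  90.139.156.0/22
Subnets: 90.139.144.0/22, 90.139.148.0/22, 90.139.152.0/22, 90.139.156.0/22


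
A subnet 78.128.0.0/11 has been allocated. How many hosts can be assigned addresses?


Host bits = 32 - 11 = 21
Total addresses = 2^21 = 2097152
Usable = total - 2 (network and broadcast)
Usable hosts: 2097150


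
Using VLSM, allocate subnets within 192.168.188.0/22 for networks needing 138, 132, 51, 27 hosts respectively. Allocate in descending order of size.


138 hosts -> /24 (254 usable): 192.168.188.0/24
132 hosts -> /24 (254 usable): 192.168.189.0/24
51 hosts -> /26 (62 usable): 192.168.190.0/26
27 hosts -> /27 (30 usable): 192.168.190.64/27
Allocation: 192.168.188.0/24 (138 hosts, 254 usable); 192.168.189.0/24 (132 hosts, 254 usable); 192.168.190.0/26 (51 hosts, 62 usable); 192.168.190.64/27 (27 hosts, 30 usable)


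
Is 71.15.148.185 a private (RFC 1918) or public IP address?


RFC 1918 private ranges:
  10.0.0.0/8 (10.0.0.0 - 10.255.255.255)
  172.16.0.0/12 (172.16.0.0 - 172.31.255.255)
  192.168.0.0/16 (192.168.0.0 - 192.168.255.255)
Public (not in any RFC 1918 range)


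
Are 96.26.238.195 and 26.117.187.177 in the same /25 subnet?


Mask: 255.255.255.128
96.26.238.195 AND mask = 96.26.238.128
26.117.187.177 AND mask = 26.117.187.128
No, different subnets (96.26.238.128 vs 26.117.187.128)


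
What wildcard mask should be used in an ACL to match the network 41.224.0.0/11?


Subnet mask: 255.224.0.0
Wildcard = 255.255.255.255 - subnet mask
255 - 255 = 0
255 - 224 = 31
255 - 0 = 255
255 - 0 = 255
Wildcard: 0.31.255.255


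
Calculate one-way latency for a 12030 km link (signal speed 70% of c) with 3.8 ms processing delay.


Speed = 0.7 * 3e5 km/s = 210000 km/s
Propagation delay = 12030 / 210000 = 0.0573 s = 57.2857 ms
Processing delay = 3.8 ms
Total one-way latency = 61.0857 ms


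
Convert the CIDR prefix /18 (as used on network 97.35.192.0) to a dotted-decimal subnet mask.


/18 means 18 network bits, 14 host bits
Binary: 11111111111111111100000000000000
Mask: 255.255.192.0


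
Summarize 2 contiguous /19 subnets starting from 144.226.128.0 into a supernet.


Original prefix: /19
Number of subnets: 2 = 2^1
New prefix = 19 - 1 = 18
Supernet: 144.226.128.0/18


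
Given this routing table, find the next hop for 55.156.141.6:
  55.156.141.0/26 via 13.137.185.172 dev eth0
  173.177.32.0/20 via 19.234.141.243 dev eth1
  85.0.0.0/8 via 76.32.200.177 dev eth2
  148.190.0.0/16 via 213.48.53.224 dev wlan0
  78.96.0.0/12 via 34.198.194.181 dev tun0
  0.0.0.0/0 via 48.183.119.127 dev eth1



Longest prefix match for 55.156.141.6:
  /26 55.156.141.0: MATCH
  /20 173.177.32.0: no
  /8 85.0.0.0: no
  /16 148.190.0.0: no
  /12 78.96.0.0: no
  /0 0.0.0.0: MATCH
Selected: next-hop 13.137.185.172 via eth0 (matched /26)


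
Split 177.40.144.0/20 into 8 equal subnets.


New prefix = 20 + 3 = 23
Each subnet has 512 addresses
  177.40.144.0/23
  177.40.146.0/23
  177.40.148.0/23
  177.40.150.0/23
  177.40.152.0/23
  177.40.154.0/23
  177.40.156.0/23
  177.40.158.0/23
Subnets: 177.40.144.0/23, 177.40.146.0/23, 177.40.148.0/23, 177.40.150.0/23, 177.40.152.0/23, 177.40.154.0/23, 177.40.156.0/23, 177.40.158.0/23
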